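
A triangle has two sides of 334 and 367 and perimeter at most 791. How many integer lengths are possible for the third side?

57

Triangle inequality: 33 < x < 701. Perimeter ≤ 791 gives x ≤ 791 − 334 − 367 = 90.
So 33 < x ≤ 90; integers 34 through 90: 57 values.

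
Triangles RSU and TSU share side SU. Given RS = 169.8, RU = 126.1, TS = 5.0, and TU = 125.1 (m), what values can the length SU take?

From triangle RSU: |169.8 − 126.1| < SU < 169.8 + 126.1, i.e. 43.7 < SU < 295.9.
From triangle TSU: 120.1 < SU < 130.1.
Both must hold, so SU lies in the intersection.

120.1 < SU < 130.1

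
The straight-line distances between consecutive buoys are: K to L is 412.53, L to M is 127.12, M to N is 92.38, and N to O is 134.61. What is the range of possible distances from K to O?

58.42 ≤ KO ≤ 766.64

The maximum is all hops collinear in one direction: 412.53 + 127.12 + 92.38 + 134.61 = 766.64.
The longest hop is 412.53; the others sum to 354.11. Folding the others back against it leaves at least 412.53 − 354.11 = 58.42.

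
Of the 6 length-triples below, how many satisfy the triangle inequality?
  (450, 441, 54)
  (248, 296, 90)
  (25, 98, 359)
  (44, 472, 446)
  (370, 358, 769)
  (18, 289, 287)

4

(54,441,450): 54+441 > 450 → valid
(90,248,296): 90+248 > 296 → valid
(25,98,359): 25+98 ≤ 359 → not valid
(44,446,472): 44+446 > 472 → valid
(358,370,769): 358+370 ≤ 769 → not valid
(18,287,289): 18+287 > 289 → valid
4 of the 6 triples form a triangle.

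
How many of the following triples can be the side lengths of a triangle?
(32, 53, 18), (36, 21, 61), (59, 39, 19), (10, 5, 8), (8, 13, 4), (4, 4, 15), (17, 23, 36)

2

(18,32,53): 18+32 ≤ 53 → not valid
(21,36,61): 21+36 ≤ 61 → not valid
(19,39,59): 19+39 ≤ 59 → not valid
(5,8,10): 5+8 > 10 → valid
(4,8,13): 4+8 ≤ 13 → not valid
(4,4,15): 4+4 ≤ 15 → not valid
(17,23,36): 17+23 > 36 → valid
2 of the 7 triples form a triangle.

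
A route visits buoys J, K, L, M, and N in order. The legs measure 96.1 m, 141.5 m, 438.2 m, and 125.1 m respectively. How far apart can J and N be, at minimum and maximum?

75.5 ≤ JN ≤ 800.9 m

The maximum is all hops collinear in one direction: 96.1 + 141.5 + 438.2 + 125.1 = 800.9.
The longest hop is 438.2; the others sum to 362.7. Folding the others back against it leaves at least 438.2 − 362.7 = 75.5.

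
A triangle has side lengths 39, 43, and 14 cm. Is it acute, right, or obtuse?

Compare the square of the longest side to the sum of squares of the other two: 14² + 39² = 1717 < 1849 = 43².

obtuse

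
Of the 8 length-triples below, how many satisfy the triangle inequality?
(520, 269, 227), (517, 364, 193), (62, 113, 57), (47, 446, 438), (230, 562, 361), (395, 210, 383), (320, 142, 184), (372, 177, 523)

(227,269,520): 227+269 ≤ 520 → not valid
(193,364,517): 193+364 > 517 → valid
(57,62,113): 57+62 > 113 → valid
(47,438,446): 47+438 > 446 → valid
(230,361,562): 230+361 > 562 → valid
(210,383,395): 210+383 > 395 → valid
(142,184,320): 142+184 > 320 → valid
(177,372,523): 177+372 > 523 → valid
7 of the 8 triples form a triangle.

7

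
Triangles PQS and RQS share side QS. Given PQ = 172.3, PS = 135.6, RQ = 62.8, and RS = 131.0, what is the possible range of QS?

68.2 < QS < 193.8

From triangle PQS: |172.3 − 135.6| < QS < 172.3 + 135.6, i.e. 36.7 < QS < 307.9.
From triangle RQS: 68.2 < QS < 193.8.
Both must hold, so QS lies in the intersection.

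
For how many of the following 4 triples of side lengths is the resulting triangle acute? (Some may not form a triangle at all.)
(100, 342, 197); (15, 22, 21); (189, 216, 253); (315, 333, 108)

2

(100,342,197): 100+197 ≤ 342, not a triangle
(15,22,21): 15²+21² = 666 > 484 = 22² → acute
(189,216,253): 189²+216² = 82377 > 64009 = 253² → acute
(315,333,108): 108²+315² = 110889 = 333² → right
2 of the 4 are acute.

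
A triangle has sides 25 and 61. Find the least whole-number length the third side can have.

37

The third side must be strictly greater than |25 − 61| = 36.
The smallest integer above 36 is 37.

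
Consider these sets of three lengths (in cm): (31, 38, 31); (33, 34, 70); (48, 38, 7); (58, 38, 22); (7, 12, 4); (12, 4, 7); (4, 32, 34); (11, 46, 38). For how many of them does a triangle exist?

4

(31,31,38): 31+31 > 38 → valid
(33,34,70): 33+34 ≤ 70 → not valid
(7,38,48): 7+38 ≤ 48 → not valid
(22,38,58): 22+38 > 58 → valid
(4,7,12): 4+7 ≤ 12 → not valid
(4,7,12): 4+7 ≤ 12 → not valid
(4,32,34): 4+32 > 34 → valid
(11,38,46): 11+38 > 46 → valid
4 of the 8 triples form a triangle.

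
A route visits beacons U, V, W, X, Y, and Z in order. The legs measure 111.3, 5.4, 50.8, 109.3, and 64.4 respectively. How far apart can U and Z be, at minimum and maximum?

The maximum is all hops collinear in one direction: 111.3 + 5.4 + 50.8 + 109.3 + 64.4 = 341.2.
The longest hop is 111.3; the others sum to 229.9. Since 111.3 ≤ 229.9, the path can fold back on itself completely, so the minimum distance is 0.

0 ≤ UZ ≤ 341.2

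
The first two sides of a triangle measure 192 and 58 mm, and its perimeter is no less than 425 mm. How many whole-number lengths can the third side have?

Triangle inequality: 134 < x < 250. Perimeter ≥ 425 gives x ≥ 425 − 192 − 58 = 175.
So 175 ≤ x < 250; integers 175 through 249: 75 values.

75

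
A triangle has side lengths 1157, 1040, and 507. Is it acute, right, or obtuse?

Compare the square of the longest side to the sum of squares of the other two: 507² + 1040² = 1338649 = 1157².

right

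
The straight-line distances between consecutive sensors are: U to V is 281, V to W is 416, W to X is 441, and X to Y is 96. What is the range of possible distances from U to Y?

0 ≤ UY ≤ 1234

The maximum is all hops collinear in one direction: 281 + 416 + 441 + 96 = 1234.
The longest hop is 441; the others sum to 793. Since 441 ≤ 793, the path can fold back on itself completely, so the minimum distance is 0.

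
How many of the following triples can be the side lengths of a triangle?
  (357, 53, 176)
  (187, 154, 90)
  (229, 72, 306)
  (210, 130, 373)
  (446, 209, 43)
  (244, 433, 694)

1

(53,176,357): 53+176 ≤ 357 → not valid
(90,154,187): 90+154 > 187 → valid
(72,229,306): 72+229 ≤ 306 → not valid
(130,210,373): 130+210 ≤ 373 → not valid
(43,209,446): 43+209 ≤ 446 → not valid
(244,433,694): 244+433 ≤ 694 → not valid
1 of the 6 triples forms a triangle.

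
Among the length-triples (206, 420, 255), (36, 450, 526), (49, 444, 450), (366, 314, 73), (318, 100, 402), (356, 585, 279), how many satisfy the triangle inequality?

5

(206,255,420): 206+255 > 420 → valid
(36,450,526): 36+450 ≤ 526 → not valid
(49,444,450): 49+444 > 450 → valid
(73,314,366): 73+314 > 366 → valid
(100,318,402): 100+318 > 402 → valid
(279,356,585): 279+356 > 585 → valid
5 of the 6 triples form a triangle.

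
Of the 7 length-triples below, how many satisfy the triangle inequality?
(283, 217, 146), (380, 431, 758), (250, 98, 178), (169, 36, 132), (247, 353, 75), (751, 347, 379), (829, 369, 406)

3

(146,217,283): 146+217 > 283 → valid
(380,431,758): 380+431 > 758 → valid
(98,178,250): 98+178 > 250 → valid
(36,132,169): 36+132 ≤ 169 → not valid
(75,247,353): 75+247 ≤ 353 → not valid
(347,379,751): 347+379 ≤ 751 → not valid
(369,406,829): 369+406 ≤ 829 → not valid
3 of the 7 triples form a triangle.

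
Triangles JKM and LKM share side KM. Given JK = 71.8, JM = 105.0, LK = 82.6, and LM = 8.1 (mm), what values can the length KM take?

From triangle JKM: |71.8 − 105.0| < KM < 71.8 + 105.0, i.e. 33.2 < KM < 176.8.
From triangle LKM: 74.5 < KM < 90.7.
Both must hold, so KM lies in the intersection.

74.5 < KM < 90.7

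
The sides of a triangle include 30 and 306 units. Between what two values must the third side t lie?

276 < t < 336

By the triangle inequality, t must be less than 30 + 306 = 336 and greater than |30 − 306| = 276.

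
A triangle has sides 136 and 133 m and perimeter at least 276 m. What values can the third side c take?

7 ≤ c < 269

Triangle inequality alone gives 3 < c < 269.
The perimeter condition gives c ≥ 276 − 136 − 133 = 7.
Intersecting the two: 7 ≤ c < 269.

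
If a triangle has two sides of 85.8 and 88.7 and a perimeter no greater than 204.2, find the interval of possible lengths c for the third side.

2.9 < c ≤ 29.7

Triangle inequality alone gives 2.9 < c < 174.5.
The perimeter condition gives c ≤ 204.2 − 85.8 − 88.7 = 29.7.
Intersecting the two: 2.9 < c ≤ 29.7.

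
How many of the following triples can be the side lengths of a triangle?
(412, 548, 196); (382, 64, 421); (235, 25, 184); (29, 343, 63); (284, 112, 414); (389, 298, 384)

3

(196,412,548): 196+412 > 548 → valid
(64,382,421): 64+382 > 421 → valid
(25,184,235): 25+184 ≤ 235 → not valid
(29,63,343): 29+63 ≤ 343 → not valid
(112,284,414): 112+284 ≤ 414 → not valid
(298,384,389): 298+384 > 389 → valid
3 of the 6 triples form a triangle.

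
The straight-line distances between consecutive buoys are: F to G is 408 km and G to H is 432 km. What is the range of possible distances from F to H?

24 ≤ FH ≤ 840 km

By the triangle inequality, |408 − 432| ≤ FH ≤ 408 + 432.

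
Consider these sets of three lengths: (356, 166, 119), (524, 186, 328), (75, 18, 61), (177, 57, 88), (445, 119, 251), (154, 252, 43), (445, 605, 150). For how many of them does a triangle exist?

(119,166,356): 119+166 ≤ 356 → not valid
(186,328,524): 186+328 ≤ 524 → not valid
(18,61,75): 18+61 > 75 → valid
(57,88,177): 57+88 ≤ 177 → not valid
(119,251,445): 119+251 ≤ 445 → not valid
(43,154,252): 43+154 ≤ 252 → not valid
(150,445,605): 150+445 ≤ 605 → not valid
1 of the 7 triples forms a triangle.

1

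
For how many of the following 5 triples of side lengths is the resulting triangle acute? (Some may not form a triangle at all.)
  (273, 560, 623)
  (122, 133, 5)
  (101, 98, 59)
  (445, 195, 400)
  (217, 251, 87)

1

(273,560,623): 273²+560² = 388129 = 623² → right
(122,133,5): 5+122 ≤ 133, not a triangle
(101,98,59): 59²+98² = 13085 > 10201 = 101² → acute
(445,195,400): 195²+400² = 198025 = 445² → right
(217,251,87): 87²+217² = 54658 < 63001 = 251² → obtuse
1 of the 5 is acute.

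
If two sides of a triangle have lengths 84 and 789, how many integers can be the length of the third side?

167

The third side lies in the open interval (705, 873).
Integers from 706 to 872 inclusive: 872 − 706 + 1 = 167.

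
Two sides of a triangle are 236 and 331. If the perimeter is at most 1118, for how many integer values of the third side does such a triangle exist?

456

Triangle inequality: 95 < x < 567. Perimeter ≤ 1118 gives x ≤ 1118 − 236 − 331 = 551.
So 95 < x ≤ 551; integers 96 through 551: 456 values.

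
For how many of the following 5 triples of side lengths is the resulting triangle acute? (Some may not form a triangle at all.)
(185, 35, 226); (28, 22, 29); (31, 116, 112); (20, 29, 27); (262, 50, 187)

3

(185,35,226): 35+185 ≤ 226, not a triangle
(28,22,29): 22²+28² = 1268 > 841 = 29² → acute
(31,116,112): 31²+112² = 13505 > 13456 = 116² → acute
(20,29,27): 20²+27² = 1129 > 841 = 29² → acute
(262,50,187): 50+187 ≤ 262, not a triangle
3 of the 5 are acute.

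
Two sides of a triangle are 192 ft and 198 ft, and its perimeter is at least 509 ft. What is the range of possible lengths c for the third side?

Triangle inequality alone gives 6 < c < 390.
The perimeter condition gives c ≥ 509 − 192 − 198 = 119.
Intersecting the two: 119 ≤ c < 390.

119 ≤ c < 390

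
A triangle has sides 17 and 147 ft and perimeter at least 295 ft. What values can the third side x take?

131 ≤ x < 164 ft

Triangle inequality alone gives 130 < x < 164.
The perimeter condition gives x ≥ 295 − 17 − 147 = 131.
Intersecting the two: 131 ≤ x < 164.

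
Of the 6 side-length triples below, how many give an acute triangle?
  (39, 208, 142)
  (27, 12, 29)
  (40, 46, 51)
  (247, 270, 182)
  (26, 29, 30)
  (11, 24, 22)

(39,208,142): 39+142 ≤ 208, not a triangle
(27,12,29): 12²+27² = 873 > 841 = 29² → acute
(40,46,51): 40²+46² = 3716 > 2601 = 51² → acute
(247,270,182): 182²+247² = 94133 > 72900 = 270² → acute
(26,29,30): 26²+29² = 1517 > 900 = 30² → acute
(11,24,22): 11²+22² = 605 > 576 = 24² → acute
5 of the 6 are acute.

5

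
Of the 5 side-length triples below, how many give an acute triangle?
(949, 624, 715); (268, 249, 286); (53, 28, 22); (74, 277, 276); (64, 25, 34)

(949,624,715): 624²+715² = 900601 = 949² → right
(268,249,286): 249²+268² = 133825 > 81796 = 286² → acute
(53,28,22): 22+28 ≤ 53, not a triangle
(74,277,276): 74²+276² = 81652 > 76729 = 277² → acute
(64,25,34): 25+34 ≤ 64, not a triangle
2 of the 5 are acute.

2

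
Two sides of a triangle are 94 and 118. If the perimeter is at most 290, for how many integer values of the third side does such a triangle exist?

Triangle inequality: 24 < x < 212. Perimeter ≤ 290 gives x ≤ 290 − 94 − 118 = 78.
So 24 < x ≤ 78; integers 25 through 78: 54 values.

54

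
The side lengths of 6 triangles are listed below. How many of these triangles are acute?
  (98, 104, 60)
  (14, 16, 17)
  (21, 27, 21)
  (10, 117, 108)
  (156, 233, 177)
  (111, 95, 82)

5

(98,104,60): 60²+98² = 13204 > 10816 = 104² → acute
(14,16,17): 14²+16² = 452 > 289 = 17² → acute
(21,27,21): 21²+21² = 882 > 729 = 27² → acute
(10,117,108): 10²+108² = 11764 < 13689 = 117² → obtuse
(156,233,177): 156²+177² = 55665 > 54289 = 233² → acute
(111,95,82): 82²+95² = 15749 > 12321 = 111² → acute
5 of the 6 are acute.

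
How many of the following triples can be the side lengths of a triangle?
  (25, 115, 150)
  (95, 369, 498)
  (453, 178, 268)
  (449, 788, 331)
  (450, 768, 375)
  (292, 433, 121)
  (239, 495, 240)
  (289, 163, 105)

(25,115,150): 25+115 ≤ 150 → not valid
(95,369,498): 95+369 ≤ 498 → not valid
(178,268,453): 178+268 ≤ 453 → not valid
(331,449,788): 331+449 ≤ 788 → not valid
(375,450,768): 375+450 > 768 → valid
(121,292,433): 121+292 ≤ 433 → not valid
(239,240,495): 239+240 ≤ 495 → not valid
(105,163,289): 105+163 ≤ 289 → not valid
1 of the 8 triples forms a triangle.

1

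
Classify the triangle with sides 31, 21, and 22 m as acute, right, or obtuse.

Compare the square of the longest side to the sum of squares of the other two: 21² + 22² = 925 < 961 = 31².

obtuse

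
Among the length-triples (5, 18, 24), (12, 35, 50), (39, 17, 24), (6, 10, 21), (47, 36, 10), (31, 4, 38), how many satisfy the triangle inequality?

(5,18,24): 5+18 ≤ 24 → not valid
(12,35,50): 12+35 ≤ 50 → not valid
(17,24,39): 17+24 > 39 → valid
(6,10,21): 6+10 ≤ 21 → not valid
(10,36,47): 10+36 ≤ 47 → not valid
(4,31,38): 4+31 ≤ 38 → not valid
1 of the 6 triples forms a triangle.

1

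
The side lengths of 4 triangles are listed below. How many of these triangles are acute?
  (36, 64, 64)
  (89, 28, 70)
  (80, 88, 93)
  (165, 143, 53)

2

(36,64,64): 36²+64² = 5392 > 4096 = 64² → acute
(89,28,70): 28²+70² = 5684 < 7921 = 89² → obtuse
(80,88,93): 80²+88² = 14144 > 8649 = 93² → acute
(165,143,53): 53²+143² = 23258 < 27225 = 165² → obtuse
2 of the 4 are acute.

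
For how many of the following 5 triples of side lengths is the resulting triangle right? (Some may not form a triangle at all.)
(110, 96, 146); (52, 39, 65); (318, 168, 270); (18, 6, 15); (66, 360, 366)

(110,96,146): 96²+110² = 21316 = 146² → right
(52,39,65): 39²+52² = 4225 = 65² → right
(318,168,270): 168²+270² = 101124 = 318² → right
(18,6,15): 6²+15² = 261 < 324 = 18² → obtuse
(66,360,366): 66²+360² = 133956 = 366² → right
4 of the 5 are right.

4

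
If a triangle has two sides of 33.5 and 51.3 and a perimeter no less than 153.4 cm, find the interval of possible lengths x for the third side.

Triangle inequality alone gives 17.8 < x < 84.8.
The perimeter condition gives x ≥ 153.4 − 33.5 − 51.3 = 68.6.
Intersecting the two: 68.6 ≤ x < 84.8.

68.6 ≤ x < 84.8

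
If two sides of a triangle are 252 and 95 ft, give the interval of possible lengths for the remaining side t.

By the triangle inequality, t must be less than 252 + 95 = 347 and greater than |252 − 95| = 157.

157 < t < 347 (ft)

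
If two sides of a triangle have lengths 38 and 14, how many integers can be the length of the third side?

27

The third side lies in the open interval (24, 52).
Integers from 25 to 51 inclusive: 51 − 25 + 1 = 27.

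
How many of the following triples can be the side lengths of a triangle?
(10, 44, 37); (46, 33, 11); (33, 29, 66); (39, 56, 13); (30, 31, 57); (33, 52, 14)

(10,37,44): 10+37 > 44 → valid
(11,33,46): 11+33 ≤ 46 → not valid
(29,33,66): 29+33 ≤ 66 → not valid
(13,39,56): 13+39 ≤ 56 → not valid
(30,31,57): 30+31 > 57 → valid
(14,33,52): 14+33 ≤ 52 → not valid
2 of the 6 triples form a triangle.

2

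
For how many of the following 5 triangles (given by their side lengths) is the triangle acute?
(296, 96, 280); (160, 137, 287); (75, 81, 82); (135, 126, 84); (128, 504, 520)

(296,96,280): 96²+280² = 87616 = 296² → right
(160,137,287): 137²+160² = 44369 < 82369 = 287² → obtuse
(75,81,82): 75²+81² = 12186 > 6724 = 82² → acute
(135,126,84): 84²+126² = 22932 > 18225 = 135² → acute
(128,504,520): 128²+504² = 270400 = 520² → right
2 of the 5 are acute.

2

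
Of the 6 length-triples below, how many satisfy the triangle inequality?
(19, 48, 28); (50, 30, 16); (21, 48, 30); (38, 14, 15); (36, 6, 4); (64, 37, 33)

2

(19,28,48): 19+28 ≤ 48 → not valid
(16,30,50): 16+30 ≤ 50 → not valid
(21,30,48): 21+30 > 48 → valid
(14,15,38): 14+15 ≤ 38 → not valid
(4,6,36): 4+6 ≤ 36 → not valid
(33,37,64): 33+37 > 64 → valid
2 of the 6 triples form a triangle.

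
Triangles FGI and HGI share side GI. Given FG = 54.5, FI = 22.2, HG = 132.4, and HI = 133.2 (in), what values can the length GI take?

32.3 < GI < 76.7

From triangle FGI: |54.5 − 22.2| < GI < 54.5 + 22.2, i.e. 32.3 < GI < 76.7.
From triangle HGI: 0.8 < GI < 265.6.
Both must hold, so GI lies in the intersection.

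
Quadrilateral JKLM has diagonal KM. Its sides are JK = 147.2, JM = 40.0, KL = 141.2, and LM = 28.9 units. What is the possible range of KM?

112.3 < KM < 170.1

From triangle JKM: |147.2 − 40.0| < KM < 147.2 + 40.0, i.e. 107.2 < KM < 187.2.
From triangle LKM: 112.3 < KM < 170.1.
Both must hold, so KM lies in the intersection.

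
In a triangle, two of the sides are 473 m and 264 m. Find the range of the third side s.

209 < s < 737 (m)

By the triangle inequality, s must be less than 473 + 264 = 737 and greater than |473 − 264| = 209.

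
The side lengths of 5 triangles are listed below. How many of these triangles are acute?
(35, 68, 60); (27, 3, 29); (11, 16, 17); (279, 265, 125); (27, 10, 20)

(35,68,60): 35²+60² = 4825 > 4624 = 68² → acute
(27,3,29): 3²+27² = 738 < 841 = 29² → obtuse
(11,16,17): 11²+16² = 377 > 289 = 17² → acute
(279,265,125): 125²+265² = 85850 > 77841 = 279² → acute
(27,10,20): 10²+20² = 500 < 729 = 27² → obtuse
3 of the 5 are acute.

3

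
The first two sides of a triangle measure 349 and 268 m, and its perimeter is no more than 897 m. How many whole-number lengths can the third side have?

Triangle inequality: 81 < x < 617. Perimeter ≤ 897 gives x ≤ 897 − 349 − 268 = 280.
So 81 < x ≤ 280; integers 82 through 280: 199 values.

199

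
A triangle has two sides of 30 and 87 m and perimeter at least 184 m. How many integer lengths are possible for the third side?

Triangle inequality: 57 < x < 117. Perimeter ≥ 184 gives x ≥ 184 − 30 − 87 = 67.
So 67 ≤ x < 117; integers 67 through 116: 50 values.

50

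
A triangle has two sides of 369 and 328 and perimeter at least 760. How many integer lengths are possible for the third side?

Triangle inequality: 41 < x < 697. Perimeter ≥ 760 gives x ≥ 760 − 369 − 328 = 63.
So 63 ≤ x < 697; integers 63 through 696: 634 values.

634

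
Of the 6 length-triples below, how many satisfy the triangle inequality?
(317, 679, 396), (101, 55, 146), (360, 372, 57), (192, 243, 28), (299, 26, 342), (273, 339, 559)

4

(317,396,679): 317+396 > 679 → valid
(55,101,146): 55+101 > 146 → valid
(57,360,372): 57+360 > 372 → valid
(28,192,243): 28+192 ≤ 243 → not valid
(26,299,342): 26+299 ≤ 342 → not valid
(273,339,559): 273+339 > 559 → valid
4 of the 6 triples form a triangle.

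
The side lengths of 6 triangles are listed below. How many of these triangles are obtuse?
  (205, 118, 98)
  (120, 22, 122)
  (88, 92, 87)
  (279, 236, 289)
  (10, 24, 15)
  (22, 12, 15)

3

(205,118,98): 98²+118² = 23528 < 42025 = 205² → obtuse
(120,22,122): 22²+120² = 14884 = 122² → right
(88,92,87): 87²+88² = 15313 > 8464 = 92² → acute
(279,236,289): 236²+279² = 133537 > 83521 = 289² → acute
(10,24,15): 10²+15² = 325 < 576 = 24² → obtuse
(22,12,15): 12²+15² = 369 < 484 = 22² → obtuse
3 of the 6 are obtuse.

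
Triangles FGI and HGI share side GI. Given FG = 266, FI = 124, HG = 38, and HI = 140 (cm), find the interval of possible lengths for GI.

From triangle FGI: |266 − 124| < GI < 266 + 124, i.e. 142 < GI < 390.
From triangle HGI: 102 < GI < 178.
Both must hold, so GI lies in the intersection.

142 < GI < 178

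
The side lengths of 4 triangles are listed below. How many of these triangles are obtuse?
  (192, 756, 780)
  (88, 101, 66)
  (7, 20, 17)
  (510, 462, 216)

(192,756,780): 192²+756² = 608400 = 780² → right
(88,101,66): 66²+88² = 12100 > 10201 = 101² → acute
(7,20,17): 7²+17² = 338 < 400 = 20² → obtuse
(510,462,216): 216²+462² = 260100 = 510² → right
1 of the 4 is obtuse.

1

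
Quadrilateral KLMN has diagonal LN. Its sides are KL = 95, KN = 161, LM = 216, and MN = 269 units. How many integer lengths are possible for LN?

189

From triangle KLN: 66 < LN < 256.
From triangle MLN: 53 < LN < 485.
Intersection: 66 < LN < 256, so integers 67 through 255: 189 values.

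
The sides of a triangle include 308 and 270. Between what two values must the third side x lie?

By the triangle inequality, x must be less than 308 + 270 = 578 and greater than |308 − 270| = 38.

38 < x < 578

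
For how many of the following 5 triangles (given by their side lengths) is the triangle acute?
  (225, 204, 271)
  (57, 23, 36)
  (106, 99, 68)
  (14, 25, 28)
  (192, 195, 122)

(225,204,271): 204²+225² = 92241 > 73441 = 271² → acute
(57,23,36): 23²+36² = 1825 < 3249 = 57² → obtuse
(106,99,68): 68²+99² = 14425 > 11236 = 106² → acute
(14,25,28): 14²+25² = 821 > 784 = 28² → acute
(192,195,122): 122²+192² = 51748 > 38025 = 195² → acute
4 of the 5 are acute.

4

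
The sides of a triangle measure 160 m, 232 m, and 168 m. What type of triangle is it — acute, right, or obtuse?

right

Compare the square of the longest side to the sum of squares of the other two: 160² + 168² = 53824 = 232².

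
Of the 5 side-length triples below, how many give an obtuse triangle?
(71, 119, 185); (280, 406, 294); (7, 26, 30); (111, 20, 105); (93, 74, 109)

(71,119,185): 71²+119² = 19202 < 34225 = 185² → obtuse
(280,406,294): 280²+294² = 164836 = 406² → right
(7,26,30): 7²+26² = 725 < 900 = 30² → obtuse
(111,20,105): 20²+105² = 11425 < 12321 = 111² → obtuse
(93,74,109): 74²+93² = 14125 > 11881 = 109² → acute
3 of the 5 are obtuse.

3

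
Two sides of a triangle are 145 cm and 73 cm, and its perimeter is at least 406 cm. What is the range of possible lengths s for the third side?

Triangle inequality alone gives 72 < s < 218.
The perimeter condition gives s ≥ 406 − 145 − 73 = 188.
Intersecting the two: 188 ≤ s < 218.

188 ≤ s < 218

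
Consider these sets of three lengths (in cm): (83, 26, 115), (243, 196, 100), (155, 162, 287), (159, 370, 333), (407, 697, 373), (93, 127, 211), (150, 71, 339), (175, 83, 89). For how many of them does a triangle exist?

5

(26,83,115): 26+83 ≤ 115 → not valid
(100,196,243): 100+196 > 243 → valid
(155,162,287): 155+162 > 287 → valid
(159,333,370): 159+333 > 370 → valid
(373,407,697): 373+407 > 697 → valid
(93,127,211): 93+127 > 211 → valid
(71,150,339): 71+150 ≤ 339 → not valid
(83,89,175): 83+89 ≤ 175 → not valid
5 of the 8 triples form a triangle.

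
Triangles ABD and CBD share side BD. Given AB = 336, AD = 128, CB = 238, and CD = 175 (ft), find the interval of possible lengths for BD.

208 < BD < 413

From triangle ABD: |336 − 128| < BD < 336 + 128, i.e. 208 < BD < 464.
From triangle CBD: 63 < BD < 413.
Both must hold, so BD lies in the intersection.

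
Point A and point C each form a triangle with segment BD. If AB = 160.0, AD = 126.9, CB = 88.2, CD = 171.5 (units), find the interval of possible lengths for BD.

83.3 < BD < 259.7

From triangle ABD: |160.0 − 126.9| < BD < 160.0 + 126.9, i.e. 33.1 < BD < 286.9.
From triangle CBD: 83.3 < BD < 259.7.
Both must hold, so BD lies in the intersection.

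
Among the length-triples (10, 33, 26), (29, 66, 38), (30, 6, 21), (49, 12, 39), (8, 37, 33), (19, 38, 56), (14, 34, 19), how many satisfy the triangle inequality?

(10,26,33): 10+26 > 33 → valid
(29,38,66): 29+38 > 66 → valid
(6,21,30): 6+21 ≤ 30 → not valid
(12,39,49): 12+39 > 49 → valid
(8,33,37): 8+33 > 37 → valid
(19,38,56): 19+38 > 56 → valid
(14,19,34): 14+19 ≤ 34 → not valid
5 of the 7 triples form a triangle.

5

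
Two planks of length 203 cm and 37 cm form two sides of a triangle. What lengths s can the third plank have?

By the triangle inequality, s must be less than 203 + 37 = 240 and greater than |203 − 37| = 166.

166 < s < 240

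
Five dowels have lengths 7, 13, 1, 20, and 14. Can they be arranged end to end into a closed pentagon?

Yes

A pentagon exists iff every side is shorter than the sum of the others — equivalently, the longest side is less than the sum of the rest.
Longest side 20 < 35 (sum of the remaining 4), so yes.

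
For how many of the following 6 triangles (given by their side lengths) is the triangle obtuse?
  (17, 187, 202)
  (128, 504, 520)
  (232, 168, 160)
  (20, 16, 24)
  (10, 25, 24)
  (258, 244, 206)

1

(17,187,202): 17²+187² = 35258 < 40804 = 202² → obtuse
(128,504,520): 128²+504² = 270400 = 520² → right
(232,168,160): 160²+168² = 53824 = 232² → right
(20,16,24): 16²+20² = 656 > 576 = 24² → acute
(10,25,24): 10²+24² = 676 > 625 = 25² → acute
(258,244,206): 206²+244² = 101972 > 66564 = 258² → acute
1 of the 6 is obtuse.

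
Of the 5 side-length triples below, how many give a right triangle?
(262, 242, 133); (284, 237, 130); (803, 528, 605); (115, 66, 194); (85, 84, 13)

(262,242,133): 133²+242² = 76253 > 68644 = 262² → acute
(284,237,130): 130²+237² = 73069 < 80656 = 284² → obtuse
(803,528,605): 528²+605² = 644809 = 803² → right
(115,66,194): 66+115 ≤ 194, not a triangle
(85,84,13): 13²+84² = 7225 = 85² → right
2 of the 5 are right.

2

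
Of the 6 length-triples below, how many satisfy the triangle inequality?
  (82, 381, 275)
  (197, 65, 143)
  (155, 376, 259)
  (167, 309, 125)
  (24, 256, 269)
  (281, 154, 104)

3

(82,275,381): 82+275 ≤ 381 → not valid
(65,143,197): 65+143 > 197 → valid
(155,259,376): 155+259 > 376 → valid
(125,167,309): 125+167 ≤ 309 → not valid
(24,256,269): 24+256 > 269 → valid
(104,154,281): 104+154 ≤ 281 → not valid
3 of the 6 triples form a triangle.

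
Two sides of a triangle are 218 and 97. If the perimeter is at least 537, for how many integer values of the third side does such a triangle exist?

93

Triangle inequality: 121 < x < 315. Perimeter ≥ 537 gives x ≥ 537 − 218 − 97 = 222.
So 222 ≤ x < 315; integers 222 through 314: 93 values.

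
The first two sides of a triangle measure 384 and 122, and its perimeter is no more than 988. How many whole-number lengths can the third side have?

220

Triangle inequality: 262 < x < 506. Perimeter ≤ 988 gives x ≤ 988 − 384 − 122 = 482.
So 262 < x ≤ 482; integers 263 through 482: 220 values.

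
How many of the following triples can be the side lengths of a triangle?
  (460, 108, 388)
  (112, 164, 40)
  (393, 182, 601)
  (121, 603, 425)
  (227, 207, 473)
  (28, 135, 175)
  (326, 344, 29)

2

(108,388,460): 108+388 > 460 → valid
(40,112,164): 40+112 ≤ 164 → not valid
(182,393,601): 182+393 ≤ 601 → not valid
(121,425,603): 121+425 ≤ 603 → not valid
(207,227,473): 207+227 ≤ 473 → not valid
(28,135,175): 28+135 ≤ 175 → not valid
(29,326,344): 29+326 > 344 → valid
2 of the 7 triples form a triangle.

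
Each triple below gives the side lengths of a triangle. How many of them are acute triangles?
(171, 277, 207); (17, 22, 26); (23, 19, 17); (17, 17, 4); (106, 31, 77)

(171,277,207): 171²+207² = 72090 < 76729 = 277² → obtuse
(17,22,26): 17²+22² = 773 > 676 = 26² → acute
(23,19,17): 17²+19² = 650 > 529 = 23² → acute
(17,17,4): 4²+17² = 305 > 289 = 17² → acute
(106,31,77): 31²+77² = 6890 < 11236 = 106² → obtuse
3 of the 5 are acute.

3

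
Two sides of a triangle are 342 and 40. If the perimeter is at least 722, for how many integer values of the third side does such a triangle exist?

Triangle inequality: 302 < x < 382. Perimeter ≥ 722 gives x ≥ 722 − 342 − 40 = 340.
So 340 ≤ x < 382; integers 340 through 381: 42 values.

42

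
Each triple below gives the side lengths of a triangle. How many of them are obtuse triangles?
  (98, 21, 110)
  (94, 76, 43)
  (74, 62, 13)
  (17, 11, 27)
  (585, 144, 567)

4

(98,21,110): 21²+98² = 10045 < 12100 = 110² → obtuse
(94,76,43): 43²+76² = 7625 < 8836 = 94² → obtuse
(74,62,13): 13²+62² = 4013 < 5476 = 74² → obtuse
(17,11,27): 11²+17² = 410 < 729 = 27² → obtuse
(585,144,567): 144²+567² = 342225 = 585² → right
4 of the 5 are obtuse.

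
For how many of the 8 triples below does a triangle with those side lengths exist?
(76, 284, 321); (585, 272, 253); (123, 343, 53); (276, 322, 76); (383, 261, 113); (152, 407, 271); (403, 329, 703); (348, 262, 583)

5

(76,284,321): 76+284 > 321 → valid
(253,272,585): 253+272 ≤ 585 → not valid
(53,123,343): 53+123 ≤ 343 → not valid
(76,276,322): 76+276 > 322 → valid
(113,261,383): 113+261 ≤ 383 → not valid
(152,271,407): 152+271 > 407 → valid
(329,403,703): 329+403 > 703 → valid
(262,348,583): 262+348 > 583 → valid
5 of the 8 triples form a triangle.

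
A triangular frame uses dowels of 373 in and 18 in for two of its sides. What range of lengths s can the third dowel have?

By the triangle inequality, s must be less than 373 + 18 = 391 and greater than |373 − 18| = 355.

355 < s < 391 (in)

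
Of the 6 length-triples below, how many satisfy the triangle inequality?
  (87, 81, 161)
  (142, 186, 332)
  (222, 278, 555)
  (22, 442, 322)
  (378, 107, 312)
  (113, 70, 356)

2

(81,87,161): 81+87 > 161 → valid
(142,186,332): 142+186 ≤ 332 → not valid
(222,278,555): 222+278 ≤ 555 → not valid
(22,322,442): 22+322 ≤ 442 → not valid
(107,312,378): 107+312 > 378 → valid
(70,113,356): 70+113 ≤ 356 → not valid
2 of the 6 triples form a triangle.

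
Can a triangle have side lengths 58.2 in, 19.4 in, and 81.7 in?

No

The longest side is 81.7, but the other two sum to only 77.6.
77.6 < 81.7, so the triangle inequality fails.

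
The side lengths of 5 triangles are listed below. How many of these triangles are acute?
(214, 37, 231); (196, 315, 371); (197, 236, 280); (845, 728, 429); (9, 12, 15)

(214,37,231): 37²+214² = 47165 < 53361 = 231² → obtuse
(196,315,371): 196²+315² = 137641 = 371² → right
(197,236,280): 197²+236² = 94505 > 78400 = 280² → acute
(845,728,429): 429²+728² = 714025 = 845² → right
(9,12,15): 9²+12² = 225 = 15² → right
1 of the 5 is acute.

1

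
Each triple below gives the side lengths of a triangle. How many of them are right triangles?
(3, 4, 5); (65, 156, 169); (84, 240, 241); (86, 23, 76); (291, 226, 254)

(3,4,5): 3²+4² = 25 = 5² → right
(65,156,169): 65²+156² = 28561 = 169² → right
(84,240,241): 84²+240² = 64656 > 58081 = 241² → acute
(86,23,76): 23²+76² = 6305 < 7396 = 86² → obtuse
(291,226,254): 226²+254² = 115592 > 84681 = 291² → acute
2 of the 5 are right.

2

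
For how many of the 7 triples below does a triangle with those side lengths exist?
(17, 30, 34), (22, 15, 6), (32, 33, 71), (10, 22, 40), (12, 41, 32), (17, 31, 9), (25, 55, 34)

3

(17,30,34): 17+30 > 34 → valid
(6,15,22): 6+15 ≤ 22 → not valid
(32,33,71): 32+33 ≤ 71 → not valid
(10,22,40): 10+22 ≤ 40 → not valid
(12,32,41): 12+32 > 41 → valid
(9,17,31): 9+17 ≤ 31 → not valid
(25,34,55): 25+34 > 55 → valid
3 of the 7 triples form a triangle.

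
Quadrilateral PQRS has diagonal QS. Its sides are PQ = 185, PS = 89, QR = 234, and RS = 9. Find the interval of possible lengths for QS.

From triangle PQS: |185 − 89| < QS < 185 + 89, i.e. 96 < QS < 274.
From triangle RQS: 225 < QS < 243.
Both must hold, so QS lies in the intersection.

225 < QS < 243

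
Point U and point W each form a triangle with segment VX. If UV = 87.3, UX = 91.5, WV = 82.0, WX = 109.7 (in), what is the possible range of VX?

From triangle UVX: |87.3 − 91.5| < VX < 87.3 + 91.5, i.e. 4.2 < VX < 178.8.
From triangle WVX: 27.7 < VX < 191.7.
Both must hold, so VX lies in the intersection.

27.7 < VX < 178.8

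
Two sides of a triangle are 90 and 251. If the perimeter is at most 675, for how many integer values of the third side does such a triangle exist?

173

Triangle inequality: 161 < x < 341. Perimeter ≤ 675 gives x ≤ 675 − 90 − 251 = 334.
So 161 < x ≤ 334; integers 162 through 334: 173 values.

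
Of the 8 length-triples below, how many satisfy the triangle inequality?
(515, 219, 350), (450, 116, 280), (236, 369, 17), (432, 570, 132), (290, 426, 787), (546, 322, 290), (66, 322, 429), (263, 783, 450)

(219,350,515): 219+350 > 515 → valid
(116,280,450): 116+280 ≤ 450 → not valid
(17,236,369): 17+236 ≤ 369 → not valid
(132,432,570): 132+432 ≤ 570 → not valid
(290,426,787): 290+426 ≤ 787 → not valid
(290,322,546): 290+322 > 546 → valid
(66,322,429): 66+322 ≤ 429 → not valid
(263,450,783): 263+450 ≤ 783 → not valid
2 of the 8 triples form a triangle.

2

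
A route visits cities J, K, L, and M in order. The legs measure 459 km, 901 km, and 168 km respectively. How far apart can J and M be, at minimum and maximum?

The maximum is all hops collinear in one direction: 459 + 901 + 168 = 1528.
The longest hop is 901; the others sum to 627. Folding the others back against it leaves at least 901 − 627 = 274.

274 ≤ JM ≤ 1528 km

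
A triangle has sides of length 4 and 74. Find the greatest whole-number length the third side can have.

The third side must be strictly less than 4 + 74 = 78.
The largest integer below 78 is 77.

77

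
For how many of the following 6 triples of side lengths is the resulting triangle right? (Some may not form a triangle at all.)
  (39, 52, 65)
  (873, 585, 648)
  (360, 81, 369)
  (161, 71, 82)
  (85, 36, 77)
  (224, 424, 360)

(39,52,65): 39²+52² = 4225 = 65² → right
(873,585,648): 585²+648² = 762129 = 873² → right
(360,81,369): 81²+360² = 136161 = 369² → right
(161,71,82): 71+82 ≤ 161, not a triangle
(85,36,77): 36²+77² = 7225 = 85² → right
(224,424,360): 224²+360² = 179776 = 424² → right
5 of the 6 are right.

5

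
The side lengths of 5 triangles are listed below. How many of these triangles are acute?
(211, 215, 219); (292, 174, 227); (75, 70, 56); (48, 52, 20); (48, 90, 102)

2

(211,215,219): 211²+215² = 90746 > 47961 = 219² → acute
(292,174,227): 174²+227² = 81805 < 85264 = 292² → obtuse
(75,70,56): 56²+70² = 8036 > 5625 = 75² → acute
(48,52,20): 20²+48² = 2704 = 52² → right
(48,90,102): 48²+90² = 10404 = 102² → right
2 of the 5 are acute.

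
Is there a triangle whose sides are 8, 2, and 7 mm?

Yes

The longest side is 8, and the other two sum to 9.
Since 9 > 8, the triangle inequality holds.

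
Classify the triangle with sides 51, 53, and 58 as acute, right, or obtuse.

Compare the square of the longest side to the sum of squares of the other two: 51² + 53² = 5410 > 3364 = 58².

acute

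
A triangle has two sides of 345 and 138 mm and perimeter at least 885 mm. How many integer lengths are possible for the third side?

Triangle inequality: 207 < x < 483. Perimeter ≥ 885 gives x ≥ 885 − 345 − 138 = 402.
So 402 ≤ x < 483; integers 402 through 482: 81 values.

81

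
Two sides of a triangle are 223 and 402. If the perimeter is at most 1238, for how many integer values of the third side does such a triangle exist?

Triangle inequality: 179 < x < 625. Perimeter ≤ 1238 gives x ≤ 1238 − 223 − 402 = 613.
So 179 < x ≤ 613; integers 180 through 613: 434 values.

434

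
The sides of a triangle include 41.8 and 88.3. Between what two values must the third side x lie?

46.5 < x < 130.1

By the triangle inequality, x must be less than 41.8 + 88.3 = 130.1 and greater than |41.8 − 88.3| = 46.5.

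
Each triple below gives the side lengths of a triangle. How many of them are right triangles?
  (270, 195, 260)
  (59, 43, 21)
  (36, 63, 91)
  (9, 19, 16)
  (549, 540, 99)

(270,195,260): 195²+260² = 105625 > 72900 = 270² → acute
(59,43,21): 21²+43² = 2290 < 3481 = 59² → obtuse
(36,63,91): 36²+63² = 5265 < 8281 = 91² → obtuse
(9,19,16): 9²+16² = 337 < 361 = 19² → obtuse
(549,540,99): 99²+540² = 301401 = 549² → right
1 of the 5 is right.

1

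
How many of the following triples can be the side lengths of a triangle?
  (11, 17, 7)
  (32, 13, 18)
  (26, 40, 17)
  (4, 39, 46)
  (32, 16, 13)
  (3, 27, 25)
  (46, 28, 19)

4

(7,11,17): 7+11 > 17 → valid
(13,18,32): 13+18 ≤ 32 → not valid
(17,26,40): 17+26 > 40 → valid
(4,39,46): 4+39 ≤ 46 → not valid
(13,16,32): 13+16 ≤ 32 → not valid
(3,25,27): 3+25 > 27 → valid
(19,28,46): 19+28 > 46 → valid
4 of the 7 triples form a triangle.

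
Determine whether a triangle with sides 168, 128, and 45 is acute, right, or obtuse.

obtuse

Compare the square of the longest side to the sum of squares of the other two: 45² + 128² = 18409 < 28224 = 168².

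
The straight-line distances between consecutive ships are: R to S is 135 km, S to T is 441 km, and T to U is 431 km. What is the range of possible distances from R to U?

The maximum is all hops collinear in one direction: 135 + 441 + 431 = 1007.
The longest hop is 441; the others sum to 566. Since 441 ≤ 566, the path can fold back on itself completely, so the minimum distance is 0.

0 ≤ RU ≤ 1007 km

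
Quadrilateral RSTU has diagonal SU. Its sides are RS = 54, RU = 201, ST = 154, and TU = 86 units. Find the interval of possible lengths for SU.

147 < SU < 240

From triangle RSU: |54 − 201| < SU < 54 + 201, i.e. 147 < SU < 255.
From triangle TSU: 68 < SU < 240.
Both must hold, so SU lies in the intersection.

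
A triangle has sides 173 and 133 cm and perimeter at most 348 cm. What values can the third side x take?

Triangle inequality alone gives 40 < x < 306.
The perimeter condition gives x ≤ 348 − 173 − 133 = 42.
Intersecting the two: 40 < x ≤ 42.

40 < x ≤ 42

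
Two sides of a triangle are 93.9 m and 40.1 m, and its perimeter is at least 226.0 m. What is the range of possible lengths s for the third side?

Triangle inequality alone gives 53.8 < s < 134.0.
The perimeter condition gives s ≥ 226.0 − 93.9 − 40.1 = 92.0.
Intersecting the two: 92.0 ≤ s < 134.0.

92.0 ≤ s < 134.0 m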